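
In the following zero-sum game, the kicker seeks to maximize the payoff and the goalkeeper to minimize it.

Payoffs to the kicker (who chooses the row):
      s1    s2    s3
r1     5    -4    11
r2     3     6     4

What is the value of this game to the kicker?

Column s3 is strictly dominated by s1 for the goalkeeper (it gives the kicker more in every row).
The remaining 2×2 game on (r1, r2) × (s1, s2) has no saddle point. Let the kicker play r1 with probability p; indifference gives 5p + 3(1−p) = −4p + 6(1−p), so p = 1/4.
Similarly the goalkeeper's optimal q on s1 is 5/6, and the value is 5·(5/6) + (-4)·(1/6) = 7/2.

7/2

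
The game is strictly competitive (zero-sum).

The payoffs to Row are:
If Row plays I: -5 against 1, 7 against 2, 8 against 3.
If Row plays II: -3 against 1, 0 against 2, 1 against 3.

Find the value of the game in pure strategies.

-3

Row minima: -5, -3 → Row's maximin is -3.
Column maxima: -3, 7, 8 → Column's minimax is -3.
They coincide at (II, 1), so the value is -3.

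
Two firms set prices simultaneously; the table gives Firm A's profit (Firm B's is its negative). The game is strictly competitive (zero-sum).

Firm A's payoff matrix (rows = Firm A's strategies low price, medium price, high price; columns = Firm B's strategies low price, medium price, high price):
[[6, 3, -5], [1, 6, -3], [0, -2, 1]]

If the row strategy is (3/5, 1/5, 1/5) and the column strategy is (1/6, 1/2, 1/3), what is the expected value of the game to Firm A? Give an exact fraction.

Against (1/6, 1/2, 1/3), each row's expected payoff is low price: 5/6; medium price: 13/6; high price: -2/3.
Taking the (3/5, 1/5, 1/5)-weighted average: (3/5)·(5/6) + (1/5)·(13/6) + (1/5)·(-2/3) = 4/5.

4/5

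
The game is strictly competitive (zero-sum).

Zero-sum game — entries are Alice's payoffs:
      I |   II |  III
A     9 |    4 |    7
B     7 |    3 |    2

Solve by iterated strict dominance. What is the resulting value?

4

Column I is strictly dominated by II for Bob (4<9, 3<7); eliminate I.
Row B is strictly dominated by row A (4>3, 7>2); eliminate B.
Column III is strictly dominated by II for Bob (4<7); eliminate III.
Only (A, II) remains, with payoff 4.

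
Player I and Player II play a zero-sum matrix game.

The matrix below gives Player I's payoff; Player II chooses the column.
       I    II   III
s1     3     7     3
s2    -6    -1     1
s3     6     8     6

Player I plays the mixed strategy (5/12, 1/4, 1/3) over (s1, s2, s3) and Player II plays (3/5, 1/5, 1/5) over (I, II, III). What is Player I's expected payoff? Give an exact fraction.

Against (3/5, 1/5, 1/5), each row's expected payoff is s1: 19/5; s2: -18/5; s3: 32/5.
Taking the (5/12, 1/4, 1/3)-weighted average: (5/12)·(19/5) + (1/4)·(-18/5) + (1/3)·(32/5) = 169/60.

169/60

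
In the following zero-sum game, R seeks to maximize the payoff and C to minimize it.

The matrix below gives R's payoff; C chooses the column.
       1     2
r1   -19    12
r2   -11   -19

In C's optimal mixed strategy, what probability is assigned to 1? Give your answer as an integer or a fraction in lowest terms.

Row minima are -19 and -19, so R's maximin is -19; column maxima are -11 and 12, so C's minimax is -11. These differ, so the equilibrium is in mixed strategies.
Let C play 1 with probability q. R is indifferent when −19q + 12(1−q) = −11q − 19(1−q), giving q = 31/39.

31/39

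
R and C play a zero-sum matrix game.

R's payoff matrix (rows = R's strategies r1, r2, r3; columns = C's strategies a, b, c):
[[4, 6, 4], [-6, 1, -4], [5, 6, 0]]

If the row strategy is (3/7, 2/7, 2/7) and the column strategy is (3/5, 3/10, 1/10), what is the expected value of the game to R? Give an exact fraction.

Against (3/5, 3/10, 1/10), each row's expected payoff is r1: 23/5; r2: -37/10; r3: 24/5.
Taking the (3/7, 2/7, 2/7)-weighted average: (3/7)·(23/5) + (2/7)·(-37/10) + (2/7)·(24/5) = 16/7.

16/7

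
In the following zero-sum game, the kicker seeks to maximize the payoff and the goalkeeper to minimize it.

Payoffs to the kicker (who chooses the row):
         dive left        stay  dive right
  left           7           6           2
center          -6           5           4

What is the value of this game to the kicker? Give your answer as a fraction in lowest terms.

Column stay is strictly dominated by dive right for the goalkeeper (it gives the kicker more in every row).
The remaining 2×2 game on (left, center) × (dive left, dive right) has no saddle point. Let the kicker play left with probability p; indifference gives 7p − 6(1−p) = 2p + 4(1−p), so p = 2/3.
Similarly the goalkeeper's optimal q on dive left is 2/15, and the value is 7·(2/15) + (2)·(13/15) = 8/3.

8/3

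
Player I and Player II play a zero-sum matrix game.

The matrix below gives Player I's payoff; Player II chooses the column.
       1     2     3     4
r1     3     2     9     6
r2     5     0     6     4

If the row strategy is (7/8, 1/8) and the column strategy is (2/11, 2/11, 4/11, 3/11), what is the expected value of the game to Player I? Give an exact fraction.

Against (2/11, 2/11, 4/11, 3/11), each row's expected payoff is r1: 64/11; r2: 46/11.
Taking the (7/8, 1/8)-weighted average: (7/8)·(64/11) + (1/8)·(46/11) = 247/44.

247/44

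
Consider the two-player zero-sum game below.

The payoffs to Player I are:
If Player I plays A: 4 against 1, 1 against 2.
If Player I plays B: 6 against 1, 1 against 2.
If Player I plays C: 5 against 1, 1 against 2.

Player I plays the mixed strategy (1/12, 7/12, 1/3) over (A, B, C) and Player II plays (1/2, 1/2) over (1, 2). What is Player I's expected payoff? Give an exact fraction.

Against (1/2, 1/2), each row's expected payoff is A: 5/2; B: 7/2; C: 3.
Taking the (1/12, 7/12, 1/3)-weighted average: (1/12)·(5/2) + (7/12)·(7/2) + (1/3)·(3) = 13/4.

13/4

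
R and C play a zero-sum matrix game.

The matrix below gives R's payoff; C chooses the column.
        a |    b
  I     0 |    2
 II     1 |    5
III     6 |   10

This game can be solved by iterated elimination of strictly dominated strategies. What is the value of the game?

6

Column b is strictly dominated by a for C (0<2, 1<5, 6<10); eliminate b.
Row I is strictly dominated by row II (1>0); eliminate I.
Row II is strictly dominated by row III (6>1); eliminate II.
Only (III, a) remains, with payoff 6.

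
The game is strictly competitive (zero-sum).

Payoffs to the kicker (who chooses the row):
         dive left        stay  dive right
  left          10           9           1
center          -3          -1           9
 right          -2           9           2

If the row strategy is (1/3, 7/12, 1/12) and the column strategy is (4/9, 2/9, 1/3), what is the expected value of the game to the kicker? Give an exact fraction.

Against (4/9, 2/9, 1/3), each row's expected payoff is left: 61/9; center: 13/9; right: 16/9.
Taking the (1/3, 7/12, 1/12)-weighted average: (1/3)·(61/9) + (7/12)·(13/9) + (1/12)·(16/9) = 13/4.

13/4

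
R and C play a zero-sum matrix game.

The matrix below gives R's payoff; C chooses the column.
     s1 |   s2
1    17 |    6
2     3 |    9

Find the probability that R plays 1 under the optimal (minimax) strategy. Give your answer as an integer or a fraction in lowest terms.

6/17

Row minima are 6 and 3, so R's maximin is 6; column maxima are 17 and 9, so C's minimax is 9. These differ, so the equilibrium is in mixed strategies.
Let R play 1 with probability p. C is indifferent when 17p + 3(1−p) = 6p + 9(1−p), giving p = 6/17.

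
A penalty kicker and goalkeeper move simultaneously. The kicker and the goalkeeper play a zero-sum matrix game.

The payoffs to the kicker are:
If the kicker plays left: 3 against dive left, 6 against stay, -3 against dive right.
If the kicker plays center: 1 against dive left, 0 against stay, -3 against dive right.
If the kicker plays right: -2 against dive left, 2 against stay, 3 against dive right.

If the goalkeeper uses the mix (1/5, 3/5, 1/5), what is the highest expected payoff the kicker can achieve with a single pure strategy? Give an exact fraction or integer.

left: (3)·(1/5) + (6)·(3/5) + (-3)·(1/5) = 18/5.
center: (1)·(1/5) + (0)·(3/5) + (-3)·(1/5) = -2/5.
right: (-2)·(1/5) + (2)·(3/5) + (3)·(1/5) = 7/5.
The best pure response is left with expected payoff 18/5.

18/5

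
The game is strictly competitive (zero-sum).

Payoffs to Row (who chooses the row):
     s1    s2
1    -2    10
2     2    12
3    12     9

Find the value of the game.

Row 1 is strictly dominated by row 2, so Row never plays it.
The remaining 2×2 game on (2, 3) × (s1, s2) has no saddle point. Let Row play 2 with probability p; indifference gives 2p + 12(1−p) = 12p + 9(1−p), so p = 3/13.
Similarly Column's optimal q on s1 is 3/13, and the value is 2·(3/13) + (12)·(10/13) = 126/13.

126/13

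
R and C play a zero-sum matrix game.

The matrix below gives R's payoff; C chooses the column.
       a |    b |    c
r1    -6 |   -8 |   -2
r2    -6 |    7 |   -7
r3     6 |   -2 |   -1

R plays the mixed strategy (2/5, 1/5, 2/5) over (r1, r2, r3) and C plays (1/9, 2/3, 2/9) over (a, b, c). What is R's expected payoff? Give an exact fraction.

Against (1/9, 2/3, 2/9), each row's expected payoff is r1: -58/9; r2: 22/9; r3: -8/9.
Taking the (2/5, 1/5, 2/5)-weighted average: (2/5)·(-58/9) + (1/5)·(22/9) + (2/5)·(-8/9) = -22/9.

-22/9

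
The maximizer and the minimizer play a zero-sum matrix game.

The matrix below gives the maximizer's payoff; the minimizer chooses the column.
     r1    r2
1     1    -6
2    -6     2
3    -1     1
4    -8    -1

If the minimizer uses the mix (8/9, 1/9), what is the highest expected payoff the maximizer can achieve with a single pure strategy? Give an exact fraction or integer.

1: (1)·(8/9) + (-6)·(1/9) = 2/9.
2: (-6)·(8/9) + (2)·(1/9) = -46/9.
3: (-1)·(8/9) + (1)·(1/9) = -7/9.
4: (-8)·(8/9) + (-1)·(1/9) = -65/9.
The best pure response is 1 with expected payoff 2/9.

2/9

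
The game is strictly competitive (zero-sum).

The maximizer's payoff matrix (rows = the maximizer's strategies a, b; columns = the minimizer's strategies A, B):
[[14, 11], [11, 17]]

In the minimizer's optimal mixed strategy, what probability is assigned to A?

Row minima are 11 and 11, so the maximizer's maximin is 11; column maxima are 14 and 17, so the minimizer's minimax is 14. These differ, so the equilibrium is in mixed strategies.
Let the minimizer play A with probability q. The maximizer is indifferent when 14q + 11(1−q) = 11q + 17(1−q), giving q = 2/3.

2/3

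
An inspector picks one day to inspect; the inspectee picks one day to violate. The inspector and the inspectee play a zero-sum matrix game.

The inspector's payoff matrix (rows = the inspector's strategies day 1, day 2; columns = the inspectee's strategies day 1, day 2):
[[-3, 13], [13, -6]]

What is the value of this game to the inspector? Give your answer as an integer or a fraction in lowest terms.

151/35

Row minima are -3 and -6, so the inspector's maximin is -3; column maxima are 13 and 13, so the inspectee's minimax is 13. These differ, so the equilibrium is in mixed strategies.
Let the inspector play day 1 with probability p. The inspectee is indifferent when −3p + 13(1−p) = 13p − 6(1−p), giving p = 19/35.
Let the inspectee play day 1 with probability q. The inspector is indifferent when −3q + 13(1−q) = 13q − 6(1−q), giving q = 19/35.
The value is -3·(19/35) + (13)·(16/35) = 151/35.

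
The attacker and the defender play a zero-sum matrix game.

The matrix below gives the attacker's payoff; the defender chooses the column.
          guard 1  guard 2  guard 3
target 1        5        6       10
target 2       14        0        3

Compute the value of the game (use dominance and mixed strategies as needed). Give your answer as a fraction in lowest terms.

Column guard 3 is strictly dominated by guard 2 for the defender (it gives the attacker more in every row).
The remaining 2×2 game on (target 1, target 2) × (guard 1, guard 2) has no saddle point. Let the attacker play target 1 with probability p; indifference gives 5p + 14(1−p) = 6p, so p = 14/15.
Similarly the defender's optimal q on guard 1 is 2/5, and the value is 5·(2/5) + (6)·(3/5) = 28/5.

28/5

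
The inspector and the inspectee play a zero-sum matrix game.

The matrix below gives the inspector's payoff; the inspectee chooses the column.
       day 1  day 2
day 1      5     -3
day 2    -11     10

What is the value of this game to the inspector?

17/29

Row minima are -3 and -11, so the inspector's maximin is -3; column maxima are 5 and 10, so the inspectee's minimax is 5. These differ, so the equilibrium is in mixed strategies.
Let the inspector play day 1 with probability p. The inspectee is indifferent when 5p − 11(1−p) = −3p + 10(1−p), giving p = 21/29.
Let the inspectee play day 1 with probability q. The inspector is indifferent when 5q − 3(1−q) = −11q + 10(1−q), giving q = 13/29.
The value is 5·(13/29) + (-3)·(16/29) = 17/29.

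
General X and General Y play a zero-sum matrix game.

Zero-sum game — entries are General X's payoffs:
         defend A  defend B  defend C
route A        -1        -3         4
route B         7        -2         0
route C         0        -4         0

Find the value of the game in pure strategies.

Row minima: -3, -2, -4 → General X's maximin is -2.
Column maxima: 7, -2, 4 → General Y's minimax is -2.
They coincide at (route B, defend B), so the value is -2.

-2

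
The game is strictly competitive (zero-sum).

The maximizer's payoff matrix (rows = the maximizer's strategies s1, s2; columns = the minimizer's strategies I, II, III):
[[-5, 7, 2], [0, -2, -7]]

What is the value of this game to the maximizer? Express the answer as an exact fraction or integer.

Column II is strictly dominated by III for the minimizer (it gives the maximizer more in every row).
The remaining 2×2 game on (s1, s2) × (I, III) has no saddle point. Let the maximizer play s1 with probability p; indifference gives −5p = 2p − 7(1−p), so p = 1/2.
Similarly the minimizer's optimal q on I is 9/14, and the value is -5·(9/14) + (2)·(5/14) = -5/2.

-5/2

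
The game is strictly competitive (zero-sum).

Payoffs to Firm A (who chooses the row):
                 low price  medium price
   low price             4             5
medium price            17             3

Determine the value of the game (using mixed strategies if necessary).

Row minima are 4 and 3, so Firm A's maximin is 4; column maxima are 17 and 5, so Firm B's minimax is 5. These differ, so the equilibrium is in mixed strategies.
Let Firm A play low price with probability p. Firm B is indifferent when 4p + 17(1−p) = 5p + 3(1−p), giving p = 14/15.
Let Firm B play low price with probability q. Firm A is indifferent when 4q + 5(1−q) = 17q + 3(1−q), giving q = 2/15.
The value is 4·(2/15) + (5)·(13/15) = 73/15.

73/15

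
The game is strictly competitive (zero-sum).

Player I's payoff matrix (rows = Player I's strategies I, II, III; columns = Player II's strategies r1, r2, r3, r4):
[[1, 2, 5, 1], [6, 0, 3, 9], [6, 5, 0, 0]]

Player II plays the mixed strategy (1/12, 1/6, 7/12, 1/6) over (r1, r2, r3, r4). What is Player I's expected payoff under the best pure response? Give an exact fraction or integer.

15/4

I: (1)·(1/12) + (2)·(1/6) + (5)·(7/12) + (1)·(1/6) = 7/2.
II: (6)·(1/12) + (0)·(1/6) + (3)·(7/12) + (9)·(1/6) = 15/4.
III: (6)·(1/12) + (5)·(1/6) + (0)·(7/12) + (0)·(1/6) = 4/3.
The best pure response is II with expected payoff 15/4.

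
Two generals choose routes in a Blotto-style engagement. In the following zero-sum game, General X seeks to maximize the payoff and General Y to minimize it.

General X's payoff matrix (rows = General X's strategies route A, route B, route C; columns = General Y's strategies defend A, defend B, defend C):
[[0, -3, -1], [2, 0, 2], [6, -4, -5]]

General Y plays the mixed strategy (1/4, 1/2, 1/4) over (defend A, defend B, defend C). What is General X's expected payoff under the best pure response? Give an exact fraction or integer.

route A: (0)·(1/4) + (-3)·(1/2) + (-1)·(1/4) = -7/4.
route B: (2)·(1/4) + (0)·(1/2) + (2)·(1/4) = 1.
route C: (6)·(1/4) + (-4)·(1/2) + (-5)·(1/4) = -7/4.
The best pure response is route B with expected payoff 1.

1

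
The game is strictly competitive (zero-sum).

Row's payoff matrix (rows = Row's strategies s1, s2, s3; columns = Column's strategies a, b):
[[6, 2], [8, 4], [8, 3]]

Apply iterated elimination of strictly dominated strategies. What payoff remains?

Column a is strictly dominated by b for Column (2<6, 4<8, 3<8); eliminate a.
Row s3 is strictly dominated by row s2 (4>3); eliminate s3.
Row s1 is strictly dominated by row s2 (4>2); eliminate s1.
Only (s2, b) remains, with payoff 4.

4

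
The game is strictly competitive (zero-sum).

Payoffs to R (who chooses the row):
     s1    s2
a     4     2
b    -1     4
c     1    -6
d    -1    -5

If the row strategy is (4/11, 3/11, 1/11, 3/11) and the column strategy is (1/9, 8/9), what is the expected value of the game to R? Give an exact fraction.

1/33

Against (1/9, 8/9), each row's expected payoff is a: 20/9; b: 31/9; c: -47/9; d: -41/9.
Taking the (4/11, 3/11, 1/11, 3/11)-weighted average: (4/11)·(20/9) + (3/11)·(31/9) + (1/11)·(-47/9) + (3/11)·(-41/9) = 1/33.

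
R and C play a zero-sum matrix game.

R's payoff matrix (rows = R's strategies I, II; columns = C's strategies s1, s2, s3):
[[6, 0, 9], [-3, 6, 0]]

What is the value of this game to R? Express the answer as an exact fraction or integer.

Column s3 is strictly dominated by s1 for C (it gives R more in every row).
The remaining 2×2 game on (I, II) × (s1, s2) has no saddle point. Let R play I with probability p; indifference gives 6p − 3(1−p) = 6(1−p), so p = 3/5.
Similarly C's optimal q on s1 is 2/5, and the value is 6·(2/5) + (0)·(3/5) = 12/5.

12/5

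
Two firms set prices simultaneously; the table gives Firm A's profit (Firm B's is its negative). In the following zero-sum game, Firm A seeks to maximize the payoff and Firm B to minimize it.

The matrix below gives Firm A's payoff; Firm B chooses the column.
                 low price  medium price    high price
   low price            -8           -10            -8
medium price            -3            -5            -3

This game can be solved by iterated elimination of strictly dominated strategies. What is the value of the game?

Row low price is strictly dominated by row medium price (-3>-8, -5>-10, -3>-8); eliminate low price.
Column high price is strictly dominated by medium price for Firm B (-5<-3); eliminate high price.
Column low price is strictly dominated by medium price for Firm B (-5<-3); eliminate low price.
Only (medium price, medium price) remains, with payoff -5.

-5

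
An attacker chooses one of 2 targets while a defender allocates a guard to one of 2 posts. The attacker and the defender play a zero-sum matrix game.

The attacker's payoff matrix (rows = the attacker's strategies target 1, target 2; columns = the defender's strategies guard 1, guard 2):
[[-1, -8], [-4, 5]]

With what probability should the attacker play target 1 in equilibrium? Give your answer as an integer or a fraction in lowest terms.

Row minima are -8 and -4, so the attacker's maximin is -4; column maxima are -1 and 5, so the defender's minimax is -1. These differ, so the equilibrium is in mixed strategies.
Let the attacker play target 1 with probability p. The defender is indifferent when −p − 4(1−p) = −8p + 5(1−p), giving p = 9/16.

9/16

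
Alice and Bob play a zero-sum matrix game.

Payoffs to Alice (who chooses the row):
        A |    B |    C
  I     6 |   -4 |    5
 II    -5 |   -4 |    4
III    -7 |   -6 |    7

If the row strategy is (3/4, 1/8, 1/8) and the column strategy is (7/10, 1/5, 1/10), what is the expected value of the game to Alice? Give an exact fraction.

Against (7/10, 1/5, 1/10), each row's expected payoff is I: 39/10; II: -39/10; III: -27/5.
Taking the (3/4, 1/8, 1/8)-weighted average: (3/4)·(39/10) + (1/8)·(-39/10) + (1/8)·(-27/5) = 141/80.

141/80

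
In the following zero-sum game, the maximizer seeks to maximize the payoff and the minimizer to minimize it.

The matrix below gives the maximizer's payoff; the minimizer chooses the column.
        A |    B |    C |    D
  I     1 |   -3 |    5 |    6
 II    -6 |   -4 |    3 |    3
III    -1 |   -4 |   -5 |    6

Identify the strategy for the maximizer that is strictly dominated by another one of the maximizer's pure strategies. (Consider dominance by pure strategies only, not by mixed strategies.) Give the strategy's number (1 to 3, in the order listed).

2

Compare II with I: 1 > -6, -3 > -4, 5 > 3, 6 > 3.
So I strictly dominates II for the maximizer; II is strictly dominated.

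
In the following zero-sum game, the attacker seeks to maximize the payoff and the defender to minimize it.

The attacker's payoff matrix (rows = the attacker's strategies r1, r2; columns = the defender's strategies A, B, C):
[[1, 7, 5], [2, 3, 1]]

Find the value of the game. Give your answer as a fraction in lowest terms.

9/5

Column B is strictly dominated by A for the defender (it gives the attacker more in every row).
The remaining 2×2 game on (r1, r2) × (A, C) has no saddle point. Let the attacker play r1 with probability p; indifference gives p + 2(1−p) = 5p + (1−p), so p = 1/5.
Similarly the defender's optimal q on A is 4/5, and the value is 1·(4/5) + (5)·(1/5) = 9/5.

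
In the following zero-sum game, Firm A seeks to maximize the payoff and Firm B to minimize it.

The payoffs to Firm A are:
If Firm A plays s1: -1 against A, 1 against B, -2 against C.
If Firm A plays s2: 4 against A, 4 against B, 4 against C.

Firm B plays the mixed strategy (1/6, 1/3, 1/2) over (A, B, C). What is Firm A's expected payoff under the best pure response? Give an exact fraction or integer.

s1: (-1)·(1/6) + (1)·(1/3) + (-2)·(1/2) = -5/6.
s2: (4)·(1/6) + (4)·(1/3) + (4)·(1/2) = 4.
The best pure response is s2 with expected payoff 4.

4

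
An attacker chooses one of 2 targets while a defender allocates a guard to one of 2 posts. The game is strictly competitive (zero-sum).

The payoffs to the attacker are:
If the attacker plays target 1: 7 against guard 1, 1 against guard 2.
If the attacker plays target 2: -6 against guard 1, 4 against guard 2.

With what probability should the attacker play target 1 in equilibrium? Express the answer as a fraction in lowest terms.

Row minima are 1 and -6, so the attacker's maximin is 1; column maxima are 7 and 4, so the defender's minimax is 4. These differ, so the equilibrium is in mixed strategies.
Let the attacker play target 1 with probability p. The defender is indifferent when 7p − 6(1−p) = p + 4(1−p), giving p = 5/8.

5/8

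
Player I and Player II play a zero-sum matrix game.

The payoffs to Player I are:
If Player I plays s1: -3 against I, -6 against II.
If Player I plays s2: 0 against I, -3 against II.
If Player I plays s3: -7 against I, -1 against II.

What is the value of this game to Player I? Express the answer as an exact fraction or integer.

-7/3

Row s1 is strictly dominated by row s2, so Player I never plays it.
The remaining 2×2 game on (s2, s3) × (I, II) has no saddle point. Let Player I play s2 with probability p; indifference gives −7(1−p) = −3p − (1−p), so p = 2/3.
Similarly Player II's optimal q on I is 2/9, and the value is 0·(2/9) + (-3)·(7/9) = -7/3.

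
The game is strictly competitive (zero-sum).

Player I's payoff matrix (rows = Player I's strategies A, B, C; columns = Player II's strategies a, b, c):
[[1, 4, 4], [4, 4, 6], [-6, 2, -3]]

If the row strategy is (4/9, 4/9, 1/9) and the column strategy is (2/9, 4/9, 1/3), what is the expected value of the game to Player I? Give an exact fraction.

Against (2/9, 4/9, 1/3), each row's expected payoff is A: 10/3; B: 14/3; C: -13/9.
Taking the (4/9, 4/9, 1/9)-weighted average: (4/9)·(10/3) + (4/9)·(14/3) + (1/9)·(-13/9) = 275/81.

275/81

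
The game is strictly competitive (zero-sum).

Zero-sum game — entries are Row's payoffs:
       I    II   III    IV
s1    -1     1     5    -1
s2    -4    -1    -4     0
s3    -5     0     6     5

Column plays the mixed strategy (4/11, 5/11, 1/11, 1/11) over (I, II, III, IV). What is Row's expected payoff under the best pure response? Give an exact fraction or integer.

s1: (-1)·(4/11) + (1)·(5/11) + (5)·(1/11) + (-1)·(1/11) = 5/11.
s2: (-4)·(4/11) + (-1)·(5/11) + (-4)·(1/11) + (0)·(1/11) = -25/11.
s3: (-5)·(4/11) + (0)·(5/11) + (6)·(1/11) + (5)·(1/11) = -9/11.
The best pure response is s1 with expected payoff 5/11.

5/11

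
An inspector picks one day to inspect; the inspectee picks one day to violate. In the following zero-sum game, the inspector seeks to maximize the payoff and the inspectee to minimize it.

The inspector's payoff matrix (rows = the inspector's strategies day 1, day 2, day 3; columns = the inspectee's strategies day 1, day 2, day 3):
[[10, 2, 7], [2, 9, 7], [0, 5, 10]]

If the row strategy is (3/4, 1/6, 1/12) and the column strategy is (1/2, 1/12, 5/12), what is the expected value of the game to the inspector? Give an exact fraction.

65/9

Against (1/2, 1/12, 5/12), each row's expected payoff is day 1: 97/12; day 2: 14/3; day 3: 55/12.
Taking the (3/4, 1/6, 1/12)-weighted average: (3/4)·(97/12) + (1/6)·(14/3) + (1/12)·(55/12) = 65/9.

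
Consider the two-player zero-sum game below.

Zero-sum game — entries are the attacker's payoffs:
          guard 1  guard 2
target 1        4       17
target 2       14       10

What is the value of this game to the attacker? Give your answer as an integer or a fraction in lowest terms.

198/17

Row minima are 4 and 10, so the attacker's maximin is 10; column maxima are 14 and 17, so the defender's minimax is 14. These differ, so the equilibrium is in mixed strategies.
Let the attacker play target 1 with probability p. The defender is indifferent when 4p + 14(1−p) = 17p + 10(1−p), giving p = 4/17.
Let the defender play guard 1 with probability q. The attacker is indifferent when 4q + 17(1−q) = 14q + 10(1−q), giving q = 7/17.
The value is 4·(7/17) + (17)·(10/17) = 198/17.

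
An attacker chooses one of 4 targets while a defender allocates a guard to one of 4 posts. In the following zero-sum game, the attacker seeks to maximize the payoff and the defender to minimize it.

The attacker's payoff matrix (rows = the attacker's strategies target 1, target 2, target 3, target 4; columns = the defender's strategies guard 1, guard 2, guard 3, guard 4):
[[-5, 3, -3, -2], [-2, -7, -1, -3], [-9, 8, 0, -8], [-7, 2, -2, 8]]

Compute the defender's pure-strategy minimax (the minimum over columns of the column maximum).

-2

The worst case (largest entry) in each column is guard 1: -2, guard 2: 8, guard 3: 0, guard 4: 8.
The best (smallest) of these is -2.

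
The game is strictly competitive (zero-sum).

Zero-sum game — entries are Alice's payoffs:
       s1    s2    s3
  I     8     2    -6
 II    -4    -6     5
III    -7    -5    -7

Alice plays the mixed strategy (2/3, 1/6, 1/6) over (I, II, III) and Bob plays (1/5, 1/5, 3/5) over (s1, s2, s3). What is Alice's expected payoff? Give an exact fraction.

-2

Against (1/5, 1/5, 3/5), each row's expected payoff is I: -8/5; II: 1; III: -33/5.
Taking the (2/3, 1/6, 1/6)-weighted average: (2/3)·(-8/5) + (1/6)·(1) + (1/6)·(-33/5) = -2.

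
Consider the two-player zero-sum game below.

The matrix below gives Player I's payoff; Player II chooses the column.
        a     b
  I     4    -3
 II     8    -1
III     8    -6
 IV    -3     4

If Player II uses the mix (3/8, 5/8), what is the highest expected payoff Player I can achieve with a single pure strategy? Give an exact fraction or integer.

19/8

I: (4)·(3/8) + (-3)·(5/8) = -3/8.
II: (8)·(3/8) + (-1)·(5/8) = 19/8.
III: (8)·(3/8) + (-6)·(5/8) = -3/4.
IV: (-3)·(3/8) + (4)·(5/8) = 11/8.
The best pure response is II with expected payoff 19/8.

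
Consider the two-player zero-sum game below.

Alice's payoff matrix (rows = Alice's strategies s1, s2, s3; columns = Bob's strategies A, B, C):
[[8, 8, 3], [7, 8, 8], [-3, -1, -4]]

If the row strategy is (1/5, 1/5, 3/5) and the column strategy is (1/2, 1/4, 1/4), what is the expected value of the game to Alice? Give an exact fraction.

6/5

Against (1/2, 1/4, 1/4), each row's expected payoff is s1: 27/4; s2: 15/2; s3: -11/4.
Taking the (1/5, 1/5, 3/5)-weighted average: (1/5)·(27/4) + (1/5)·(15/2) + (3/5)·(-11/4) = 6/5.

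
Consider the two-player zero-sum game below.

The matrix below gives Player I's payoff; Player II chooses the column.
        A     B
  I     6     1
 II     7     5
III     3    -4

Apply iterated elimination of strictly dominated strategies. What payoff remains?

5

Row I is strictly dominated by row II (7>6, 5>1); eliminate I.
Row III is strictly dominated by row II (7>3, 5>-4); eliminate III.
Column A is strictly dominated by B for Player II (5<7); eliminate A.
Only (II, B) remains, with payoff 5.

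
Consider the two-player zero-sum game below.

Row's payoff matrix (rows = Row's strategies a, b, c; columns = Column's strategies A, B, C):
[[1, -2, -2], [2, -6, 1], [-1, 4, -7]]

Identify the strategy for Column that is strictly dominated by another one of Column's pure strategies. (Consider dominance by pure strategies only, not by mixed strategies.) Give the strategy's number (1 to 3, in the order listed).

1

Column prefers columns that give Row less. Compare A with C: -2 < 1, 1 < 2, -7 < -1.
So C strictly dominates A for Column; A is strictly dominated.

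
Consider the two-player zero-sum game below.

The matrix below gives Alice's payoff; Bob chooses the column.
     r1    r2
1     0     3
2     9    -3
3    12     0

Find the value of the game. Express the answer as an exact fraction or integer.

12/5

Row 2 is strictly dominated by row 3, so Alice never plays it.
The remaining 2×2 game on (1, 3) × (r1, r2) has no saddle point. Let Alice play 1 with probability p; indifference gives 12(1−p) = 3p, so p = 4/5.
Similarly Bob's optimal q on r1 is 1/5, and the value is 0·(1/5) + (3)·(4/5) = 12/5.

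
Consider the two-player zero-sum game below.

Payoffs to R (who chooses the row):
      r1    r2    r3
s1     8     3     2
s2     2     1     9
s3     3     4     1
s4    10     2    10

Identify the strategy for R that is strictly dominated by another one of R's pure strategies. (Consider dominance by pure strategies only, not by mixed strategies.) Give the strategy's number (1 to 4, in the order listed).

2

Compare s2 with s4: 10 > 2, 2 > 1, 10 > 9.
So s4 strictly dominates s2 for R; s2 is strictly dominated.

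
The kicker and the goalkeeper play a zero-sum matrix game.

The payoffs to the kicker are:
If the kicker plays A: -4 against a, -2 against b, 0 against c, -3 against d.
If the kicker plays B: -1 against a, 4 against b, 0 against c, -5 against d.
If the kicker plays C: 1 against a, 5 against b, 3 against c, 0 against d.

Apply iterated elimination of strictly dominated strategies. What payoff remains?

0

Row A is strictly dominated by row C (1>-4, 5>-2, 3>0, 0>-3); eliminate A.
Column c is strictly dominated by a for the goalkeeper (-1<0, 1<3); eliminate c.
Column b is strictly dominated by a for the goalkeeper (-1<4, 1<5); eliminate b.
Row B is strictly dominated by row C (1>-1, 0>-5); eliminate B.
Column a is strictly dominated by d for the goalkeeper (0<1); eliminate a.
Only (C, d) remains, with payoff 0.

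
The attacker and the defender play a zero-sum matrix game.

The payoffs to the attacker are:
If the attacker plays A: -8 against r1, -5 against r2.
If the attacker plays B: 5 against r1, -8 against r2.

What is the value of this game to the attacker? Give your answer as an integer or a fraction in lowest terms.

Row minima are -8 and -8, so the attacker's maximin is -8; column maxima are 5 and -5, so the defender's minimax is -5. These differ, so the equilibrium is in mixed strategies.
Let the attacker play A with probability p. The defender is indifferent when −8p + 5(1−p) = −5p − 8(1−p), giving p = 13/16.
Let the defender play r1 with probability q. The attacker is indifferent when −8q − 5(1−q) = 5q − 8(1−q), giving q = 3/16.
The value is -8·(3/16) + (-5)·(13/16) = -89/16.

-89/16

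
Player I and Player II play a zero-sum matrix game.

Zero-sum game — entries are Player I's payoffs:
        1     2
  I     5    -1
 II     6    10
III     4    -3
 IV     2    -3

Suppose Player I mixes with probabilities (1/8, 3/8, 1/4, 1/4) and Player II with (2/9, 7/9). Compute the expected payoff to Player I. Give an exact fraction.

21/8

Against (2/9, 7/9), each row's expected payoff is I: 1/3; II: 82/9; III: -13/9; IV: -17/9.
Taking the (1/8, 3/8, 1/4, 1/4)-weighted average: (1/8)·(1/3) + (3/8)·(82/9) + (1/4)·(-13/9) + (1/4)·(-17/9) = 21/8.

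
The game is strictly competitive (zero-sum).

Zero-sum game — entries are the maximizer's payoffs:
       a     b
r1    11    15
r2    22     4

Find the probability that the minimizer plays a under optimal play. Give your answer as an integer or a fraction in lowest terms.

1/2

Row minima are 11 and 4, so the maximizer's maximin is 11; column maxima are 22 and 15, so the minimizer's minimax is 15. These differ, so the equilibrium is in mixed strategies.
Let the minimizer play a with probability q. The maximizer is indifferent when 11q + 15(1−q) = 22q + 4(1−q), giving q = 1/2.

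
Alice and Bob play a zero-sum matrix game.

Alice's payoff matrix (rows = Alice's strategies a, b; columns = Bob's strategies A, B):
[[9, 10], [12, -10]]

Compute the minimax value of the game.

Row minima are 9 and -10, so Alice's maximin is 9; column maxima are 12 and 10, so Bob's minimax is 10. These differ, so the equilibrium is in mixed strategies.
Let Alice play a with probability p. Bob is indifferent when 9p + 12(1−p) = 10p − 10(1−p), giving p = 22/23.
Let Bob play A with probability q. Alice is indifferent when 9q + 10(1−q) = 12q − 10(1−q), giving q = 20/23.
The value is 9·(20/23) + (10)·(3/23) = 210/23.

210/23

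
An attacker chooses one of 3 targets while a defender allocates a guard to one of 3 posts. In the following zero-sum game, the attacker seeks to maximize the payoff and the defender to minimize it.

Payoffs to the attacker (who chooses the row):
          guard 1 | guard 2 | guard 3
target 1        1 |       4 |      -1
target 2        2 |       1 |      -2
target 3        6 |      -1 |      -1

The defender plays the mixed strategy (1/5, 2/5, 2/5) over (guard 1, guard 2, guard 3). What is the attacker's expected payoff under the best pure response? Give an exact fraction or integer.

7/5

target 1: (1)·(1/5) + (4)·(2/5) + (-1)·(2/5) = 7/5.
target 2: (2)·(1/5) + (1)·(2/5) + (-2)·(2/5) = 0.
target 3: (6)·(1/5) + (-1)·(2/5) + (-1)·(2/5) = 2/5.
The best pure response is target 1 with expected payoff 7/5.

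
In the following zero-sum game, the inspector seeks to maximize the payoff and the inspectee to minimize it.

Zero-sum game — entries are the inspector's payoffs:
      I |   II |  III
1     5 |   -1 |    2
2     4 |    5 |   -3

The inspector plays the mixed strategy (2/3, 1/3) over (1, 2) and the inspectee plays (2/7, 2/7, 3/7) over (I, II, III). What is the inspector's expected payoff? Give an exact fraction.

37/21

Against (2/7, 2/7, 3/7), each row's expected payoff is 1: 2; 2: 9/7.
Taking the (2/3, 1/3)-weighted average: (2/3)·(2) + (1/3)·(9/7) = 37/21.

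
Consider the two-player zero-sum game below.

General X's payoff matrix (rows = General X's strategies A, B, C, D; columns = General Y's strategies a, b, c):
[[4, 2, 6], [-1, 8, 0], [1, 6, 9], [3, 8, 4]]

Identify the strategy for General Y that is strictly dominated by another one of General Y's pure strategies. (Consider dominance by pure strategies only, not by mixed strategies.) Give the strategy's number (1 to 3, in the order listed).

3

General Y prefers columns that give General X less. Compare c with a: 4 < 6, -1 < 0, 1 < 9, 3 < 4.
So a strictly dominates c for General Y; c is strictly dominated.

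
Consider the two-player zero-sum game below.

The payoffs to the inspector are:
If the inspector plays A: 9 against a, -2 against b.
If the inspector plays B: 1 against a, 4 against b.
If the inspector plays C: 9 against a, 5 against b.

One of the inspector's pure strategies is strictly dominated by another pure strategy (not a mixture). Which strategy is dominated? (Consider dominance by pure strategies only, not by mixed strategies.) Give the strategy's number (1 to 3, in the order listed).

Compare B with C: 9 > 1, 5 > 4.
So C strictly dominates B for the inspector; B is strictly dominated.

2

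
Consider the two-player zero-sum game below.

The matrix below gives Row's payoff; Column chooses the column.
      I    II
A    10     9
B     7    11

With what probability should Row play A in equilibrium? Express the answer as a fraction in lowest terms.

Row minima are 9 and 7, so Row's maximin is 9; column maxima are 10 and 11, so Column's minimax is 10. These differ, so the equilibrium is in mixed strategies.
Let Row play A with probability p. Column is indifferent when 10p + 7(1−p) = 9p + 11(1−p), giving p = 4/5.

4/5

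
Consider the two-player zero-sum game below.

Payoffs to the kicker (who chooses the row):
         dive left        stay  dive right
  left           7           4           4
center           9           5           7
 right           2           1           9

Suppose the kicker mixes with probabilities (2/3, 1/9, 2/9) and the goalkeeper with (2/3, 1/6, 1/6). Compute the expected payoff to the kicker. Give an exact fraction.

50/9

Against (2/3, 1/6, 1/6), each row's expected payoff is left: 6; center: 8; right: 3.
Taking the (2/3, 1/9, 2/9)-weighted average: (2/3)·(6) + (1/9)·(8) + (2/9)·(3) = 50/9.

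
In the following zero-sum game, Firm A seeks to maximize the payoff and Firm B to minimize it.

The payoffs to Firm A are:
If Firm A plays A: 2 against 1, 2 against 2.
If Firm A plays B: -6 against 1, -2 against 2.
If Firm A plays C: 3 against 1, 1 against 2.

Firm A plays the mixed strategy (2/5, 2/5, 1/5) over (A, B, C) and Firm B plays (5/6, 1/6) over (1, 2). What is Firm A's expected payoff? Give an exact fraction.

-4/5

Against (5/6, 1/6), each row's expected payoff is A: 2; B: -16/3; C: 8/3.
Taking the (2/5, 2/5, 1/5)-weighted average: (2/5)·(2) + (2/5)·(-16/3) + (1/5)·(8/3) = -4/5.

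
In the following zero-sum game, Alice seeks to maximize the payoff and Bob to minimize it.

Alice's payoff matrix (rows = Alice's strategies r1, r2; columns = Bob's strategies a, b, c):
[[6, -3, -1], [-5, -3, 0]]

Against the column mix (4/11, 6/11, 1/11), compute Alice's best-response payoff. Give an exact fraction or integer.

5/11

r1: (6)·(4/11) + (-3)·(6/11) + (-1)·(1/11) = 5/11.
r2: (-5)·(4/11) + (-3)·(6/11) + (0)·(1/11) = -38/11.
The best pure response is r1 with expected payoff 5/11.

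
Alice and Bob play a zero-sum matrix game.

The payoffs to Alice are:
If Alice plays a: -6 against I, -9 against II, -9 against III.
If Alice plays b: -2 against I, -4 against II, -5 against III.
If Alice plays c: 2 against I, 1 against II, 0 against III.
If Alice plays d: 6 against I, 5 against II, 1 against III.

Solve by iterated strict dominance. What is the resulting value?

Row c is strictly dominated by row d (6>2, 5>1, 1>0); eliminate c.
Column I is strictly dominated by II for Bob (-9<-6, -4<-2, 5<6); eliminate I.
Row a is strictly dominated by row b (-4>-9, -5>-9); eliminate a.
Column II is strictly dominated by III for Bob (-5<-4, 1<5); eliminate II.
Row b is strictly dominated by row d (1>-5); eliminate b.
Only (d, III) remains, with payoff 1.

1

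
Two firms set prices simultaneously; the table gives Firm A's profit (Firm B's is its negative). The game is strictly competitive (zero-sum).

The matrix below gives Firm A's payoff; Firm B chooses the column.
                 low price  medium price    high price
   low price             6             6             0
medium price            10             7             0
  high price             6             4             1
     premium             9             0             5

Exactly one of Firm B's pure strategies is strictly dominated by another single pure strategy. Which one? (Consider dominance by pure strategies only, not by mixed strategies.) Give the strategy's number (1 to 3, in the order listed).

1

Firm B prefers columns that give Firm A less. Compare low price with high price: 0 < 6, 0 < 10, 1 < 6, 5 < 9.
So high price strictly dominates low price for Firm B; low price is strictly dominated.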